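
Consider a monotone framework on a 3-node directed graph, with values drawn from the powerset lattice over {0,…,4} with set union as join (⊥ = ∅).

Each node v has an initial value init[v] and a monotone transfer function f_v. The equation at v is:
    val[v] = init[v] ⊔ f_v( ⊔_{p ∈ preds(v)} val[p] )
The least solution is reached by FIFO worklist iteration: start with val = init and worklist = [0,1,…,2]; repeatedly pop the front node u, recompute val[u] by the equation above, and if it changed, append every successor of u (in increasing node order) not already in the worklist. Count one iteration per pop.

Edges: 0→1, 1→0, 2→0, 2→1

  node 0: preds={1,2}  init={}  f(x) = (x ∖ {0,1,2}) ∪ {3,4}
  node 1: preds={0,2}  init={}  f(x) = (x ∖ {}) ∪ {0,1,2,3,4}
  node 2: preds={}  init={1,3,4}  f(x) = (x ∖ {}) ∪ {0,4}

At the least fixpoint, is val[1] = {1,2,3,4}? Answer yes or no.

Trace (5 dequeues):
  [1] u=0 | in {1,3,4} | out {3,4} | prev {} | push {}
  [2] u=1 | in {1,3,4} | out {0,1,2,3,4} | prev {} | push {0}
  [3] u=2 | in {} | out {0,1,3,4} | prev {1,3,4} | push {1}
  [4] u=0 | in {0,1,2,3,4} | out {3,4} | ==
  [5] u=1 | in {0,1,3,4} | out {0,1,2,3,4} | ==

Converged values:
  [0] {3,4}
  [1] {0,1,2,3,4}
  [2] {0,1,3,4}

no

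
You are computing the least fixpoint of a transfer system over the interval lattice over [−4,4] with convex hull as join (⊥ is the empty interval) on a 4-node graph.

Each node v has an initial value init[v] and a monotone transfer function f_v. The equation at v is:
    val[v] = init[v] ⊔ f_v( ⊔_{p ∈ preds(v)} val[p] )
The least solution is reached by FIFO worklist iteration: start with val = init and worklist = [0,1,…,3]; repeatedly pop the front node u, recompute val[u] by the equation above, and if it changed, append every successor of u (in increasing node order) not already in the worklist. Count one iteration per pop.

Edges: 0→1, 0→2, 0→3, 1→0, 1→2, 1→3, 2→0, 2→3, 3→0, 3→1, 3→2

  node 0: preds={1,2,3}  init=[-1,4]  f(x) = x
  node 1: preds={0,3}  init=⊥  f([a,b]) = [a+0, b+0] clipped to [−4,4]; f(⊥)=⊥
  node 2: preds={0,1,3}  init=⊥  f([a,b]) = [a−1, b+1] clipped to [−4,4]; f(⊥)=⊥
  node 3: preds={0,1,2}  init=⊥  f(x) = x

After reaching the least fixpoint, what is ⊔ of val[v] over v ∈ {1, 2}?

[-4,4]

Worklist (17 pops):
  #1 pop 0: in=⊥ → [-1,4] (no change)
  #2 pop 1: in=[-1,4] → [-1,4] (was ⊥); enqueue [0]
  #3 pop 2: in=[-1,4] → [-2,4] (was ⊥); enqueue []
  #4 pop 3: in=[-2,4] → [-2,4] (was ⊥); enqueue [1,2]
  #5 pop 0: in=[-2,4] → [-2,4] (was [-1,4]); enqueue [3]
  #6 pop 1: in=[-2,4] → [-2,4] (was [-1,4]); enqueue [0]
  #7 pop 2: in=[-2,4] → [-3,4] (was [-2,4]); enqueue []
  #8 pop 3: in=[-3,4] → [-3,4] (was [-2,4]); enqueue [1,2]
  #9 pop 0: in=[-3,4] → [-3,4] (was [-2,4]); enqueue [3]
  #10 pop 1: in=[-3,4] → [-3,4] (was [-2,4]); enqueue [0]
  #11 pop 2: in=[-3,4] → [-4,4] (was [-3,4]); enqueue []
  #12 pop 3: in=[-4,4] → [-4,4] (was [-3,4]); enqueue [1,2]
  #13 pop 0: in=[-4,4] → [-4,4] (was [-3,4]); enqueue [3]
  #14 pop 1: in=[-4,4] → [-4,4] (was [-3,4]); enqueue [0]
  #15 pop 2: in=[-4,4] → [-4,4] (no change)
  #16 pop 3: in=[-4,4] → [-4,4] (no change)
  #17 pop 0: in=[-4,4] → [-4,4] (no change)

Fixpoint:
  val[0] = [-4,4]
  val[1] = [-4,4]
  val[2] = [-4,4]
  val[3] = [-4,4]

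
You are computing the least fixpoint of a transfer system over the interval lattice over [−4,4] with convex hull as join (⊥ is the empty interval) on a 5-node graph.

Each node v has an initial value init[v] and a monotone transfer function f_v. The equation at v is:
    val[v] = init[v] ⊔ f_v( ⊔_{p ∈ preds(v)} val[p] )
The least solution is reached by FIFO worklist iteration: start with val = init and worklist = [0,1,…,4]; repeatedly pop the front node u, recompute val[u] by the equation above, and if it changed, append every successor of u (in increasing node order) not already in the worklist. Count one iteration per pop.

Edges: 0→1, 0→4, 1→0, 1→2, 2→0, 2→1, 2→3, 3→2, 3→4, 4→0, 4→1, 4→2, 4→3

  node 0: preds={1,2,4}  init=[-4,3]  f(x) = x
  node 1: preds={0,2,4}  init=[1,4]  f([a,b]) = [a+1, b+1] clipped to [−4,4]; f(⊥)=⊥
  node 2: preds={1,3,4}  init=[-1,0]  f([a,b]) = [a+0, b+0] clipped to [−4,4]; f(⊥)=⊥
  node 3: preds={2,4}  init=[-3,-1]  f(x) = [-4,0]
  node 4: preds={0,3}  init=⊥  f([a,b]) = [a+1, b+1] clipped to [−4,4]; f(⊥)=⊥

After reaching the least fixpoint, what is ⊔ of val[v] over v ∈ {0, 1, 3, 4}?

[-4,4]

Trace (11 dequeues):
  [1] u=0 | in [-1,4] | out [-4,4] | prev [-4,3] | push {}
  [2] u=1 | in [-4,4] | out [-3,4] | prev [1,4] | push {0}
  [3] u=2 | in [-3,4] | out [-3,4] | prev [-1,0] | push {1}
  [4] u=3 | in [-3,4] | out [-4,0] | prev [-3,-1] | push {2}
  [5] u=4 | in [-4,4] | out [-3,4] | prev ⊥ | push {3}
  [6] u=0 | in [-3,4] | out [-4,4] | ==
  [7] u=1 | in [-4,4] | out [-3,4] | ==
  [8] u=2 | in [-4,4] | out [-4,4] | prev [-3,4] | push {0,1}
  [9] u=3 | in [-4,4] | out [-4,0] | ==
  [10] u=0 | in [-4,4] | out [-4,4] | ==
  [11] u=1 | in [-4,4] | out [-3,4] | ==

Converged values:
  [0] [-4,4]
  [1] [-3,4]
  [2] [-4,4]
  [3] [-4,0]
  [4] [-3,4]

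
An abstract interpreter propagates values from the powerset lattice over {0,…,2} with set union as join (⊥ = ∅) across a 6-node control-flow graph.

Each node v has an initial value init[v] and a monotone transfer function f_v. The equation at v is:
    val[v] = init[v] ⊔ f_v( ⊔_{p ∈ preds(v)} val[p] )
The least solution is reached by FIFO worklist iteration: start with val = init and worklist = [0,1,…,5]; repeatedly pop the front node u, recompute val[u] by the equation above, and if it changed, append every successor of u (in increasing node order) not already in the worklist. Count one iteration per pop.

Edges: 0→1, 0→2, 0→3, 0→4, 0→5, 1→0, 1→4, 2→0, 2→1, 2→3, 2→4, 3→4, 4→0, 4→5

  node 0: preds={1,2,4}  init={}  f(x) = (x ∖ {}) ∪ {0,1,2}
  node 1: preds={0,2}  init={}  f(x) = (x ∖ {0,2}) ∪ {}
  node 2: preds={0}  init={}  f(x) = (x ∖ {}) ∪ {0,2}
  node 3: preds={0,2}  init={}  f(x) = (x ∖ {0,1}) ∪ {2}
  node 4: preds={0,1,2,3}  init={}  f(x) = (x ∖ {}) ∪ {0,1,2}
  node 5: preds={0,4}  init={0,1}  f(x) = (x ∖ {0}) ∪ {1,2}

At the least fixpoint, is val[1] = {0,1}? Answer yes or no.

Worklist (8 pops):
  #1 pop 0: in={} → {0,1,2} (was {}); enqueue []
  #2 pop 1: in={0,1,2} → {1} (was {}); enqueue [0]
  #3 pop 2: in={0,1,2} → {0,1,2} (was {}); enqueue [1]
  #4 pop 3: in={0,1,2} → {2} (was {}); enqueue []
  #5 pop 4: in={0,1,2} → {0,1,2} (was {}); enqueue []
  #6 pop 5: in={0,1,2} → {0,1,2} (was {0,1}); enqueue []
  #7 pop 0: in={0,1,2} → {0,1,2} (no change)
  #8 pop 1: in={0,1,2} → {1} (no change)

Fixpoint:
  val[0] = {0,1,2}
  val[1] = {1}
  val[2] = {0,1,2}
  val[3] = {2}
  val[4] = {0,1,2}
  val[5] = {0,1,2}

no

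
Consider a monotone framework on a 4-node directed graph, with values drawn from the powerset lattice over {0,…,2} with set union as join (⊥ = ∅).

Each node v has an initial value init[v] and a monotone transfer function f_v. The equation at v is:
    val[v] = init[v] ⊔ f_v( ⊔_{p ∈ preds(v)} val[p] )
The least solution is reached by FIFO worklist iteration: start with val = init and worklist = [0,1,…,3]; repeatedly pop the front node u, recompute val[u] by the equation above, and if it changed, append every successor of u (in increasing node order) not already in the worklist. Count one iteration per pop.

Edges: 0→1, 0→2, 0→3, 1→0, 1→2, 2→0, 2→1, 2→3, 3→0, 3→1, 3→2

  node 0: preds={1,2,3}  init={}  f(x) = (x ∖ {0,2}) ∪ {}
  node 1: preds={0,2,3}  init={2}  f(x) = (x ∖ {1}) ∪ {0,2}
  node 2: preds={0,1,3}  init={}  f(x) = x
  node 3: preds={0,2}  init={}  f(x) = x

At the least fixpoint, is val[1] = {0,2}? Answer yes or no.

Worklist (7 pops):
  #1 pop 0: in={2} → {} (no change)
  #2 pop 1: in={} → {0,2} (was {2}); enqueue [0]
  #3 pop 2: in={0,2} → {0,2} (was {}); enqueue [1]
  #4 pop 3: in={0,2} → {0,2} (was {}); enqueue [2]
  #5 pop 0: in={0,2} → {} (no change)
  #6 pop 1: in={0,2} → {0,2} (no change)
  #7 pop 2: in={0,2} → {0,2} (no change)

Fixpoint:
  val[0] = {}
  val[1] = {0,2}
  val[2] = {0,2}
  val[3] = {0,2}

yes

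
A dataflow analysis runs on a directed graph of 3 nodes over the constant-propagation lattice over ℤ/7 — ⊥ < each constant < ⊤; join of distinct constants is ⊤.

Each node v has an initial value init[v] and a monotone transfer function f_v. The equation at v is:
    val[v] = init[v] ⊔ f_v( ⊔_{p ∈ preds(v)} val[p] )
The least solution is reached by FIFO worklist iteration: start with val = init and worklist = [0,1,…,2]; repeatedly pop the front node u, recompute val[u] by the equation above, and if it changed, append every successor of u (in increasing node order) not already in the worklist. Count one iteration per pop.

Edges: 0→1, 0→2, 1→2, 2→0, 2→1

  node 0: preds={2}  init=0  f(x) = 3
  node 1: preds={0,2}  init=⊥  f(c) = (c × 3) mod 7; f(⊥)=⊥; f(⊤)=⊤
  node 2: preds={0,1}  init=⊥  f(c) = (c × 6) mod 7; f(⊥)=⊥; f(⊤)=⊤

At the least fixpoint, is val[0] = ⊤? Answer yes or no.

Worklist (5 pops):
  #1 pop 0: in=⊥ → ⊤ (was 0); enqueue []
  #2 pop 1: in=⊤ → ⊤ (was ⊥); enqueue []
  #3 pop 2: in=⊤ → ⊤ (was ⊥); enqueue [0,1]
  #4 pop 0: in=⊤ → ⊤ (no change)
  #5 pop 1: in=⊤ → ⊤ (no change)

Fixpoint:
  val[0] = ⊤
  val[1] = ⊤
  val[2] = ⊤

yes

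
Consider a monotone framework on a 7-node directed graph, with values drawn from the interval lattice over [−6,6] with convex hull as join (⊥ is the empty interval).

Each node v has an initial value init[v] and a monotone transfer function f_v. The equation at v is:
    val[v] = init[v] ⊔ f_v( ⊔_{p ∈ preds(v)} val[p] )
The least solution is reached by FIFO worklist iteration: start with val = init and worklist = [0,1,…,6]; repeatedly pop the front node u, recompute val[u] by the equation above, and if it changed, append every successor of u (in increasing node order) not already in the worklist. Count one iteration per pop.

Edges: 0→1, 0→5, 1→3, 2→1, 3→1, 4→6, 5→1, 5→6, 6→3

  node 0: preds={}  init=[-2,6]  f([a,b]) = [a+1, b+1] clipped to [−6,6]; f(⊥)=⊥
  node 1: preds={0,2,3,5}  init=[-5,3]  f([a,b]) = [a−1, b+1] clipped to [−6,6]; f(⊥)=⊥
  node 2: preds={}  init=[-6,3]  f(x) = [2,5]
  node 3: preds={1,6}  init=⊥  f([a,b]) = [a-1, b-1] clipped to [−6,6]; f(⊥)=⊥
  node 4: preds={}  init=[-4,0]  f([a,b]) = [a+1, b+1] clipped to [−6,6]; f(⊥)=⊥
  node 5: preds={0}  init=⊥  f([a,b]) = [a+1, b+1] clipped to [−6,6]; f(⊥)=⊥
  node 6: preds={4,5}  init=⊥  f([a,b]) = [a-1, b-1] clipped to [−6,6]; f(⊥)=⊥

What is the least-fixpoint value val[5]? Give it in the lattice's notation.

[-1,6]

Trace (9 dequeues):
  [1] u=0 | in ⊥ | out [-2,6] | ==
  [2] u=1 | in [-6,6] | out [-6,6] | prev [-5,3] | push {}
  [3] u=2 | in ⊥ | out [-6,5] | prev [-6,3] | push {1}
  [4] u=3 | in [-6,6] | out [-6,5] | prev ⊥ | push {}
  [5] u=4 | in ⊥ | out [-4,0] | ==
  [6] u=5 | in [-2,6] | out [-1,6] | prev ⊥ | push {}
  [7] u=6 | in [-4,6] | out [-5,5] | prev ⊥ | push {3}
  [8] u=1 | in [-6,6] | out [-6,6] | ==
  [9] u=3 | in [-6,6] | out [-6,5] | ==

Converged values:
  [0] [-2,6]
  [1] [-6,6]
  [2] [-6,5]
  [3] [-6,5]
  [4] [-4,0]
  [5] [-1,6]
  [6] [-5,5]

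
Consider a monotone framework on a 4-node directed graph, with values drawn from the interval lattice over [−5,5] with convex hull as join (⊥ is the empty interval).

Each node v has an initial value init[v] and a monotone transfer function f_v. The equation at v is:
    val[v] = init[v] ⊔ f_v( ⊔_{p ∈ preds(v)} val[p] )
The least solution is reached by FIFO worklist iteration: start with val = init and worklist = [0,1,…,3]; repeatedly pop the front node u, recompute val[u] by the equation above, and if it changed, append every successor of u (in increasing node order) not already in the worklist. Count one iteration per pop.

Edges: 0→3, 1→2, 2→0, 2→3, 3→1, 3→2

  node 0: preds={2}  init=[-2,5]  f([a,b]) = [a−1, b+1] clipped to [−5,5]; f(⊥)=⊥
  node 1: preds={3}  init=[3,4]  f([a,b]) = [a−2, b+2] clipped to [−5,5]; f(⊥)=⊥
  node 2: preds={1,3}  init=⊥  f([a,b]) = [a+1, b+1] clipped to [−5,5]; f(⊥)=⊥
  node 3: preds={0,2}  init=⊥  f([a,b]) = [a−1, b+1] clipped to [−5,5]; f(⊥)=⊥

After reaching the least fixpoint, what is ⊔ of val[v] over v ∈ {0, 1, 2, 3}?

Worklist (11 pops):
  #1 pop 0: in=⊥ → [-2,5] (no change)
  #2 pop 1: in=⊥ → [3,4] (no change)
  #3 pop 2: in=[3,4] → [4,5] (was ⊥); enqueue [0]
  #4 pop 3: in=[-2,5] → [-3,5] (was ⊥); enqueue [1,2]
  #5 pop 0: in=[4,5] → [-2,5] (no change)
  #6 pop 1: in=[-3,5] → [-5,5] (was [3,4]); enqueue []
  #7 pop 2: in=[-5,5] → [-4,5] (was [4,5]); enqueue [0,3]
  #8 pop 0: in=[-4,5] → [-5,5] (was [-2,5]); enqueue []
  #9 pop 3: in=[-5,5] → [-5,5] (was [-3,5]); enqueue [1,2]
  #10 pop 1: in=[-5,5] → [-5,5] (no change)
  #11 pop 2: in=[-5,5] → [-4,5] (no change)

Fixpoint:
  val[0] = [-5,5]
  val[1] = [-5,5]
  val[2] = [-4,5]
  val[3] = [-5,5]

[-5,5]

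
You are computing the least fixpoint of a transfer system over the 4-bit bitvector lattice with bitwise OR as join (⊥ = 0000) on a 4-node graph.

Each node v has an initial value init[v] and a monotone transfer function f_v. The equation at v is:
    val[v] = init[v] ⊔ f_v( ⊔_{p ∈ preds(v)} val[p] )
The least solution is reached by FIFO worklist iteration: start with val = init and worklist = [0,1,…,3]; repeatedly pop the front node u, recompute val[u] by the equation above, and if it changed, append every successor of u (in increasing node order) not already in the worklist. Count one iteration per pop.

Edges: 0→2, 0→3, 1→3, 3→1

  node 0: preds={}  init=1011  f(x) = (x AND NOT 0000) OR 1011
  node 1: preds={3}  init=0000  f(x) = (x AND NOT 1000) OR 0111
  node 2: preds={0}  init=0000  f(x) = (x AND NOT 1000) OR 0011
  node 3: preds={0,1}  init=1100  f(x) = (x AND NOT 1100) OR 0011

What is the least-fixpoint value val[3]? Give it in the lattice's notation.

Trace (5 dequeues):
  [1] u=0 | in 0000 | out 1011 | ==
  [2] u=1 | in 1100 | out 0111 | prev 0000 | push {}
  [3] u=2 | in 1011 | out 0011 | prev 0000 | push {}
  [4] u=3 | in 1111 | out 1111 | prev 1100 | push {1}
  [5] u=1 | in 1111 | out 0111 | ==

Converged values:
  [0] 1011
  [1] 0111
  [2] 0011
  [3] 1111

1111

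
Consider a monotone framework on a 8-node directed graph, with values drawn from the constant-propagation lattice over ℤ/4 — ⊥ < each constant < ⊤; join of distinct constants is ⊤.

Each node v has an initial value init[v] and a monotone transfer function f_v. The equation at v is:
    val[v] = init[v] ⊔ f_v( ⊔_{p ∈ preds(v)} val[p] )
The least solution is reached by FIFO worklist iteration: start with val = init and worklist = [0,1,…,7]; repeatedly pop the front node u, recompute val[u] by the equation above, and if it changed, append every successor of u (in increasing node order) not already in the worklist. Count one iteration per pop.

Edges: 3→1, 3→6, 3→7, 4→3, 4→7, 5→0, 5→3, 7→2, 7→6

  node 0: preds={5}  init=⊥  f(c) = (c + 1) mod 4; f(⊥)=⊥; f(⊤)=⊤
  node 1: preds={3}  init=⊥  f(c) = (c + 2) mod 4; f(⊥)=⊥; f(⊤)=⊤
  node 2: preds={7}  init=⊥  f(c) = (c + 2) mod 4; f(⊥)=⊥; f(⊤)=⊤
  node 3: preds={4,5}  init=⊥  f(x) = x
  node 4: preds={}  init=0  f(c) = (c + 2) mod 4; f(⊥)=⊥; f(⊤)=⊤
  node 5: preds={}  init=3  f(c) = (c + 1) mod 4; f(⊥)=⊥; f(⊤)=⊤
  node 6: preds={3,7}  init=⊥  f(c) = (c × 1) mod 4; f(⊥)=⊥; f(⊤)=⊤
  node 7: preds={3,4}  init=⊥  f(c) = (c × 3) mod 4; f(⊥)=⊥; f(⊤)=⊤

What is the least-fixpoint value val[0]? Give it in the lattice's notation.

0

Trace (11 dequeues):
  [1] u=0 | in 3 | out 0 | prev ⊥ | push {}
  [2] u=1 | in ⊥ | out ⊥ | ==
  [3] u=2 | in ⊥ | out ⊥ | ==
  [4] u=3 | in ⊤ | out ⊤ | prev ⊥ | push {1}
  [5] u=4 | in ⊥ | out 0 | ==
  [6] u=5 | in ⊥ | out 3 | ==
  [7] u=6 | in ⊤ | out ⊤ | prev ⊥ | push {}
  [8] u=7 | in ⊤ | out ⊤ | prev ⊥ | push {2,6}
  [9] u=1 | in ⊤ | out ⊤ | prev ⊥ | push {}
  [10] u=2 | in ⊤ | out ⊤ | prev ⊥ | push {}
  [11] u=6 | in ⊤ | out ⊤ | ==

Converged values:
  [0] 0
  [1] ⊤
  [2] ⊤
  [3] ⊤
  [4] 0
  [5] 3
  [6] ⊤
  [7] ⊤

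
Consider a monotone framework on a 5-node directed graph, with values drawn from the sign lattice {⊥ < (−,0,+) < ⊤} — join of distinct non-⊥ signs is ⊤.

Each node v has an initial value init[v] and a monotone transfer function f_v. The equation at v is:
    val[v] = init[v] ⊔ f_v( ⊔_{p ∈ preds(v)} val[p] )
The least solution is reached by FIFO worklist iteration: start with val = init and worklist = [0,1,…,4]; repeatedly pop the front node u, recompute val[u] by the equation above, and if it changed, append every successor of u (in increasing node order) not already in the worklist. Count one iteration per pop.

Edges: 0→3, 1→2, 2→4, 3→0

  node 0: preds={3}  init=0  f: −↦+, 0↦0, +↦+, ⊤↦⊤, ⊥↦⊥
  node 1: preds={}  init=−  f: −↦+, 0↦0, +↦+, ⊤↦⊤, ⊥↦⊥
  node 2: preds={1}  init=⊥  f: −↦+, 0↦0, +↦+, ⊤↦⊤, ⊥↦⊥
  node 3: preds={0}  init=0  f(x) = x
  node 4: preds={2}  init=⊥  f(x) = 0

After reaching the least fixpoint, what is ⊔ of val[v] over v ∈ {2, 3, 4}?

Worklist (5 pops):
  #1 pop 0: in=0 → 0 (no change)
  #2 pop 1: in=⊥ → − (no change)
  #3 pop 2: in=− → + (was ⊥); enqueue []
  #4 pop 3: in=0 → 0 (no change)
  #5 pop 4: in=+ → 0 (was ⊥); enqueue []

Fixpoint:
  val[0] = 0
  val[1] = −
  val[2] = +
  val[3] = 0
  val[4] = 0

⊤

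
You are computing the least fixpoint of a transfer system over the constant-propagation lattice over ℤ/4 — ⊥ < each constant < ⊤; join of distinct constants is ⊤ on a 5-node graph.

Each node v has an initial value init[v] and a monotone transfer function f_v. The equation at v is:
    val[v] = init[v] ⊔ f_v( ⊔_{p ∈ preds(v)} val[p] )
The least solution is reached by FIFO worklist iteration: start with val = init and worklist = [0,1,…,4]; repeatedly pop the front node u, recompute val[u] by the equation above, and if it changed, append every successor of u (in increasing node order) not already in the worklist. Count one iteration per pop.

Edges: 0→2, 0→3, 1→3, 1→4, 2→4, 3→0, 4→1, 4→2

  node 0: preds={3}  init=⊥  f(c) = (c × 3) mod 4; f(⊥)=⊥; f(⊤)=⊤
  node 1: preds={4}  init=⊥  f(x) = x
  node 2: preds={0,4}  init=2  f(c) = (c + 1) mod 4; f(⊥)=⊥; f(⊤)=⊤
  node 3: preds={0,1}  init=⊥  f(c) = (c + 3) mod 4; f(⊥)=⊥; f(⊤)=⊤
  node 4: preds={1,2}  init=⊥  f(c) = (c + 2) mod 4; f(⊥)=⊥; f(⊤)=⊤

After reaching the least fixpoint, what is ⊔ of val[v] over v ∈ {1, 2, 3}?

⊤

Worklist (17 pops):
  #1 pop 0: in=⊥ → ⊥ (no change)
  #2 pop 1: in=⊥ → ⊥ (no change)
  #3 pop 2: in=⊥ → 2 (no change)
  #4 pop 3: in=⊥ → ⊥ (no change)
  #5 pop 4: in=2 → 0 (was ⊥); enqueue [1,2]
  #6 pop 1: in=0 → 0 (was ⊥); enqueue [3,4]
  #7 pop 2: in=0 → ⊤ (was 2); enqueue []
  #8 pop 3: in=0 → 3 (was ⊥); enqueue [0]
  #9 pop 4: in=⊤ → ⊤ (was 0); enqueue [1,2]
  #10 pop 0: in=3 → 1 (was ⊥); enqueue [3]
  #11 pop 1: in=⊤ → ⊤ (was 0); enqueue [4]
  #12 pop 2: in=⊤ → ⊤ (no change)
  #13 pop 3: in=⊤ → ⊤ (was 3); enqueue [0]
  #14 pop 4: in=⊤ → ⊤ (no change)
  #15 pop 0: in=⊤ → ⊤ (was 1); enqueue [2,3]
  #16 pop 2: in=⊤ → ⊤ (no change)
  #17 pop 3: in=⊤ → ⊤ (no change)

Fixpoint:
  val[0] = ⊤
  val[1] = ⊤
  val[2] = ⊤
  val[3] = ⊤
  val[4] = ⊤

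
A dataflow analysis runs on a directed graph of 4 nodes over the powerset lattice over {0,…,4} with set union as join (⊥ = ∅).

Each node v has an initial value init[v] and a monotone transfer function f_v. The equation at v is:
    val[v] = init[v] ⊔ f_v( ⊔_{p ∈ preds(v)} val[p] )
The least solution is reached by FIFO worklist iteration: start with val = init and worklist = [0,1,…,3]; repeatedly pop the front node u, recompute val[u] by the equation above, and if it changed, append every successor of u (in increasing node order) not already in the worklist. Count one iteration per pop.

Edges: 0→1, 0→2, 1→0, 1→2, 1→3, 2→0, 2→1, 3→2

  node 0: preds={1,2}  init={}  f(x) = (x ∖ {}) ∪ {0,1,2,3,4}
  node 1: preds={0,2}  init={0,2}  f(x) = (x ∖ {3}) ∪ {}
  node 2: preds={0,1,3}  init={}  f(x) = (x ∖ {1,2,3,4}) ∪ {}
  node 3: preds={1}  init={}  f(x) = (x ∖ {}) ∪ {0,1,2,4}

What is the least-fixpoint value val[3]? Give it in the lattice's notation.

{0,1,2,4}

Iteration log — 7 steps:
  step 1. node 0  ⊔preds={0,2}  new={0,1,2,3,4}  old={}  +wl: 
  step 2. node 1  ⊔preds={0,1,2,3,4}  new={0,1,2,4}  old={0,2}  +wl: 0
  step 3. node 2  ⊔preds={0,1,2,3,4}  new={0}  old={}  +wl: 1
  step 4. node 3  ⊔preds={0,1,2,4}  new={0,1,2,4}  old={}  +wl: 2
  step 5. node 0  ⊔preds={0,1,2,4}  new={0,1,2,3,4}  stable
  step 6. node 1  ⊔preds={0,1,2,3,4}  new={0,1,2,4}  stable
  step 7. node 2  ⊔preds={0,1,2,3,4}  new={0}  stable

Least fixpoint reached:
  node 0: {0,1,2,3,4}
  node 1: {0,1,2,4}
  node 2: {0}
  node 3: {0,1,2,4}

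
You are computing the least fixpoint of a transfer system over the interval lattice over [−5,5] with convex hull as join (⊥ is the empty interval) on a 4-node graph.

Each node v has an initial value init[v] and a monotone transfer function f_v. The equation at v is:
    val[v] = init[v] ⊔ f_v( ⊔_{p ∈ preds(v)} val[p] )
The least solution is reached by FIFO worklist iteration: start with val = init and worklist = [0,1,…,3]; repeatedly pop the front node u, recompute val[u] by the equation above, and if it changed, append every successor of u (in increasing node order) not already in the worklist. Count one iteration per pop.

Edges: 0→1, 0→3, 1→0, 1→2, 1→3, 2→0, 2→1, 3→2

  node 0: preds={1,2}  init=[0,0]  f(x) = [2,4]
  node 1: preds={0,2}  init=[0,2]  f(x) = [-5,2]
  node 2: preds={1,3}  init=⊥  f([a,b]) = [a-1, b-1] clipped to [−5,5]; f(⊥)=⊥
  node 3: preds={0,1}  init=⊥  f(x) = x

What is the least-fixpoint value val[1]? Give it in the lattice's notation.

[-5,2]

Worklist (9 pops):
  #1 pop 0: in=[0,2] → [0,4] (was [0,0]); enqueue []
  #2 pop 1: in=[0,4] → [-5,2] (was [0,2]); enqueue [0]
  #3 pop 2: in=[-5,2] → [-5,1] (was ⊥); enqueue [1]
  #4 pop 3: in=[-5,4] → [-5,4] (was ⊥); enqueue [2]
  #5 pop 0: in=[-5,2] → [0,4] (no change)
  #6 pop 1: in=[-5,4] → [-5,2] (no change)
  #7 pop 2: in=[-5,4] → [-5,3] (was [-5,1]); enqueue [0,1]
  #8 pop 0: in=[-5,3] → [0,4] (no change)
  #9 pop 1: in=[-5,4] → [-5,2] (no change)

Fixpoint:
  val[0] = [0,4]
  val[1] = [-5,2]
  val[2] = [-5,3]
  val[3] = [-5,4]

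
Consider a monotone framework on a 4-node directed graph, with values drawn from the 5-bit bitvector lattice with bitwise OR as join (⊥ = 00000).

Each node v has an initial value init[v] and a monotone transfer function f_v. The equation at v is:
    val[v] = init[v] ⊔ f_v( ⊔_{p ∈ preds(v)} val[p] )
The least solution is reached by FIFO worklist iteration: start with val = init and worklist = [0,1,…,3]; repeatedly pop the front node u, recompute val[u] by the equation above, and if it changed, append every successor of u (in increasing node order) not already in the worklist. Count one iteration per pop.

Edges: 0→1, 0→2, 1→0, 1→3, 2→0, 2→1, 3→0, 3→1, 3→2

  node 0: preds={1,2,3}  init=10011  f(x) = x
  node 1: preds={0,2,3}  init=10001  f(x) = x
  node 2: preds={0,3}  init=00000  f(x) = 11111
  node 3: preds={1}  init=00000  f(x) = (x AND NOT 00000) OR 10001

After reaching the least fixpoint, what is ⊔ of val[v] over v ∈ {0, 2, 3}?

Worklist (12 pops):
  #1 pop 0: in=10001 → 10011 (no change)
  #2 pop 1: in=10011 → 10011 (was 10001); enqueue [0]
  #3 pop 2: in=10011 → 11111 (was 00000); enqueue [1]
  #4 pop 3: in=10011 → 10011 (was 00000); enqueue [2]
  #5 pop 0: in=11111 → 11111 (was 10011); enqueue []
  #6 pop 1: in=11111 → 11111 (was 10011); enqueue [0,3]
  #7 pop 2: in=11111 → 11111 (no change)
  #8 pop 0: in=11111 → 11111 (no change)
  #9 pop 3: in=11111 → 11111 (was 10011); enqueue [0,1,2]
  #10 pop 0: in=11111 → 11111 (no change)
  #11 pop 1: in=11111 → 11111 (no change)
  #12 pop 2: in=11111 → 11111 (no change)

Fixpoint:
  val[0] = 11111
  val[1] = 11111
  val[2] = 11111
  val[3] = 11111

11111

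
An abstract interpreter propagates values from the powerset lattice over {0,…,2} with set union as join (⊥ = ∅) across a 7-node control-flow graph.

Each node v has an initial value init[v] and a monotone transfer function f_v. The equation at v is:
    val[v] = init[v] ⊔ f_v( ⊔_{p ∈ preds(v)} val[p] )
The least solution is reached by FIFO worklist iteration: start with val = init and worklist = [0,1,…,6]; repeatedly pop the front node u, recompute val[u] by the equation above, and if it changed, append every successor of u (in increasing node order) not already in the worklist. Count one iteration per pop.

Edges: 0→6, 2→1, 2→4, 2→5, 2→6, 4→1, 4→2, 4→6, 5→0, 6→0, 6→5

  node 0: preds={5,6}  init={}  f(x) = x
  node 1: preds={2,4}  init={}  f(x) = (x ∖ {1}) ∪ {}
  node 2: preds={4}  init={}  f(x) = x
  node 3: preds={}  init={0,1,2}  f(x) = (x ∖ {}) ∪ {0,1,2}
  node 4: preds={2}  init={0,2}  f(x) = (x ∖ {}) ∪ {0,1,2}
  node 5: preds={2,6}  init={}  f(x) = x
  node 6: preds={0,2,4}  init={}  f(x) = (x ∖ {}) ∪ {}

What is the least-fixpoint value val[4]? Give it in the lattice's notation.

Trace (15 dequeues):
  [1] u=0 | in {} | out {} | ==
  [2] u=1 | in {0,2} | out {0,2} | prev {} | push {}
  [3] u=2 | in {0,2} | out {0,2} | prev {} | push {1}
  [4] u=3 | in {} | out {0,1,2} | ==
  [5] u=4 | in {0,2} | out {0,1,2} | prev {0,2} | push {2}
  [6] u=5 | in {0,2} | out {0,2} | prev {} | push {0}
  [7] u=6 | in {0,1,2} | out {0,1,2} | prev {} | push {5}
  [8] u=1 | in {0,1,2} | out {0,2} | ==
  [9] u=2 | in {0,1,2} | out {0,1,2} | prev {0,2} | push {1,4,6}
  [10] u=0 | in {0,1,2} | out {0,1,2} | prev {} | push {}
  [11] u=5 | in {0,1,2} | out {0,1,2} | prev {0,2} | push {0}
  [12] u=1 | in {0,1,2} | out {0,2} | ==
  [13] u=4 | in {0,1,2} | out {0,1,2} | ==
  [14] u=6 | in {0,1,2} | out {0,1,2} | ==
  [15] u=0 | in {0,1,2} | out {0,1,2} | ==

Converged values:
  [0] {0,1,2}
  [1] {0,2}
  [2] {0,1,2}
  [3] {0,1,2}
  [4] {0,1,2}
  [5] {0,1,2}
  [6] {0,1,2}

{0,1,2}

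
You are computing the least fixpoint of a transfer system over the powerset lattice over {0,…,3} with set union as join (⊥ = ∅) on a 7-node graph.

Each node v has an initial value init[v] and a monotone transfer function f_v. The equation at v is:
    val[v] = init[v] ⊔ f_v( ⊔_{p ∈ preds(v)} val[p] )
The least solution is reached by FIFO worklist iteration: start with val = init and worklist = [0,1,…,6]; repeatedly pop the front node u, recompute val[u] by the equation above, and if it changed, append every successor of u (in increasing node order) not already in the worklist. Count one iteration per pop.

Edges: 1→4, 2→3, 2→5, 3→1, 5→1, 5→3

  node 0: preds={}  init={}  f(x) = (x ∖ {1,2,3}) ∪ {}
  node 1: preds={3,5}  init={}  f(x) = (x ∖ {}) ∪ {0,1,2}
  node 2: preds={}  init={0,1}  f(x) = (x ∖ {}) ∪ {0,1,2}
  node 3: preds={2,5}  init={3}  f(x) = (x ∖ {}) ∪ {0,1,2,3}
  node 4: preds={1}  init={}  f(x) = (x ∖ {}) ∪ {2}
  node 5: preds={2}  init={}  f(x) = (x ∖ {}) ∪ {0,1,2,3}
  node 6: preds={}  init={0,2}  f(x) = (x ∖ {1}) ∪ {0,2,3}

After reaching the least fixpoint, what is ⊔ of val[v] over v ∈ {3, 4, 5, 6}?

Iteration log — 9 steps:
  step 1. node 0  ⊔preds={}  new={}  stable
  step 2. node 1  ⊔preds={3}  new={0,1,2,3}  old={}  +wl: 
  step 3. node 2  ⊔preds={}  new={0,1,2}  old={0,1}  +wl: 
  step 4. node 3  ⊔preds={0,1,2}  new={0,1,2,3}  old={3}  +wl: 1
  step 5. node 4  ⊔preds={0,1,2,3}  new={0,1,2,3}  old={}  +wl: 
  step 6. node 5  ⊔preds={0,1,2}  new={0,1,2,3}  old={}  +wl: 3
  step 7. node 6  ⊔preds={}  new={0,2,3}  old={0,2}  +wl: 
  step 8. node 1  ⊔preds={0,1,2,3}  new={0,1,2,3}  stable
  step 9. node 3  ⊔preds={0,1,2,3}  new={0,1,2,3}  stable

Least fixpoint reached:
  node 0: {}
  node 1: {0,1,2,3}
  node 2: {0,1,2}
  node 3: {0,1,2,3}
  node 4: {0,1,2,3}
  node 5: {0,1,2,3}
  node 6: {0,2,3}

{0,1,2,3}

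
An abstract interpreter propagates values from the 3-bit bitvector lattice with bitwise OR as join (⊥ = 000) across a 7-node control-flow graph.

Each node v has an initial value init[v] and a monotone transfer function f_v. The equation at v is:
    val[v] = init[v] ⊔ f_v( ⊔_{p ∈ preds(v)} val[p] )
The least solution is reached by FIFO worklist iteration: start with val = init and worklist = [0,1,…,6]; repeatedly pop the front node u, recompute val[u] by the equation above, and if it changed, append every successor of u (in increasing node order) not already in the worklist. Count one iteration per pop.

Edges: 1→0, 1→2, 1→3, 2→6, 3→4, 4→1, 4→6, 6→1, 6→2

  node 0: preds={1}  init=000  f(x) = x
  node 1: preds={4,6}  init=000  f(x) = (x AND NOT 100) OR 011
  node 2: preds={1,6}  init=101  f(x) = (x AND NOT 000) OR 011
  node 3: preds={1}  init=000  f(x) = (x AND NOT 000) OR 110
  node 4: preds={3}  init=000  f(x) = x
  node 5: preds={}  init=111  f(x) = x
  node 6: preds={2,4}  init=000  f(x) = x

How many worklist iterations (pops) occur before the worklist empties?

10

Worklist (10 pops):
  #1 pop 0: in=000 → 000 (no change)
  #2 pop 1: in=000 → 011 (was 000); enqueue [0]
  #3 pop 2: in=011 → 111 (was 101); enqueue []
  #4 pop 3: in=011 → 111 (was 000); enqueue []
  #5 pop 4: in=111 → 111 (was 000); enqueue [1]
  #6 pop 5: in=000 → 111 (no change)
  #7 pop 6: in=111 → 111 (was 000); enqueue [2]
  #8 pop 0: in=011 → 011 (was 000); enqueue []
  #9 pop 1: in=111 → 011 (no change)
  #10 pop 2: in=111 → 111 (no change)

Fixpoint:
  val[0] = 011
  val[1] = 011
  val[2] = 111
  val[3] = 111
  val[4] = 111
  val[5] = 111
  val[6] = 111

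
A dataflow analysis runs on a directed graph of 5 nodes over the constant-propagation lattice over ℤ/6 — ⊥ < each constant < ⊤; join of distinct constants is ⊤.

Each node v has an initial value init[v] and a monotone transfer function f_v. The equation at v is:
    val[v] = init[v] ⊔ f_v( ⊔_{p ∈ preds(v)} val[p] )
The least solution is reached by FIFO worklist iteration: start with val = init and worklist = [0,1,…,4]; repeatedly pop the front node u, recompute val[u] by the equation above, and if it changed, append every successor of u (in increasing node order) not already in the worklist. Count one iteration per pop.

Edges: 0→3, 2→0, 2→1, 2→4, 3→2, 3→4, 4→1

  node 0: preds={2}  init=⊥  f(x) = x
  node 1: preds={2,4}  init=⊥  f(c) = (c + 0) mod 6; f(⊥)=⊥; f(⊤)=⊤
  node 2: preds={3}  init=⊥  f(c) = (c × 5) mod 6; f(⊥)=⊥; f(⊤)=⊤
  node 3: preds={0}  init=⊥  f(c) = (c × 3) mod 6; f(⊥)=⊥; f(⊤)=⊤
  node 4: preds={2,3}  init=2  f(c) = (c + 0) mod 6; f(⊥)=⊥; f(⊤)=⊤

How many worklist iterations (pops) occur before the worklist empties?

Iteration log — 5 steps:
  step 1. node 0  ⊔preds=⊥  new=⊥  stable
  step 2. node 1  ⊔preds=2  new=2  old=⊥  +wl: 
  step 3. node 2  ⊔preds=⊥  new=⊥  stable
  step 4. node 3  ⊔preds=⊥  new=⊥  stable
  step 5. node 4  ⊔preds=⊥  new=2  stable

Least fixpoint reached:
  node 0: ⊥
  node 1: 2
  node 2: ⊥
  node 3: ⊥
  node 4: 2

5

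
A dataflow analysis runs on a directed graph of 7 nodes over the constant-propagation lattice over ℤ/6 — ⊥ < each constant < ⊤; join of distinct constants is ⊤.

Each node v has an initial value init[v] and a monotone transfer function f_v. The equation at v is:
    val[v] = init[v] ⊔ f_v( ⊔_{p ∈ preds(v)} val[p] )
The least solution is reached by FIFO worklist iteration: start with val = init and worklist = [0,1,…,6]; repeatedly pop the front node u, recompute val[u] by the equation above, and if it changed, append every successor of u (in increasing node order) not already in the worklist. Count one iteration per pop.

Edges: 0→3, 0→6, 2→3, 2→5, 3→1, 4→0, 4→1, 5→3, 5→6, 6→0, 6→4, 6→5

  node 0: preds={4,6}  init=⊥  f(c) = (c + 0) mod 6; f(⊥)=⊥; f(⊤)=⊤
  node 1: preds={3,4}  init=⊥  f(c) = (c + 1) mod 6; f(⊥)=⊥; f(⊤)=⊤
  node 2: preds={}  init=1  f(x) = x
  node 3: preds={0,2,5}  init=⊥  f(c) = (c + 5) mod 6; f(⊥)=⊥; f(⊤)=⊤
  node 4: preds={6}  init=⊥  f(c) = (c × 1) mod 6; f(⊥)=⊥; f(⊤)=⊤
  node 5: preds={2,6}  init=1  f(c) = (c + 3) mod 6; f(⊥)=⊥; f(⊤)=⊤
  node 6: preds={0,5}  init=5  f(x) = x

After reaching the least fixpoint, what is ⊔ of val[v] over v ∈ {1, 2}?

Iteration log — 15 steps:
  step 1. node 0  ⊔preds=5  new=5  old=⊥  +wl: 
  step 2. node 1  ⊔preds=⊥  new=⊥  stable
  step 3. node 2  ⊔preds=⊥  new=1  stable
  step 4. node 3  ⊔preds=⊤  new=⊤  old=⊥  +wl: 1
  step 5. node 4  ⊔preds=5  new=5  old=⊥  +wl: 0
  step 6. node 5  ⊔preds=⊤  new=⊤  old=1  +wl: 3
  step 7. node 6  ⊔preds=⊤  new=⊤  old=5  +wl: 4,5
  step 8. node 1  ⊔preds=⊤  new=⊤  old=⊥  +wl: 
  step 9. node 0  ⊔preds=⊤  new=⊤  old=5  +wl: 6
  step 10. node 3  ⊔preds=⊤  new=⊤  stable
  step 11. node 4  ⊔preds=⊤  new=⊤  old=5  +wl: 0,1
  step 12. node 5  ⊔preds=⊤  new=⊤  stable
  step 13. node 6  ⊔preds=⊤  new=⊤  stable
  step 14. node 0  ⊔preds=⊤  new=⊤  stable
  step 15. node 1  ⊔preds=⊤  new=⊤  stable

Least fixpoint reached:
  node 0: ⊤
  node 1: ⊤
  node 2: 1
  node 3: ⊤
  node 4: ⊤
  node 5: ⊤
  node 6: ⊤

⊤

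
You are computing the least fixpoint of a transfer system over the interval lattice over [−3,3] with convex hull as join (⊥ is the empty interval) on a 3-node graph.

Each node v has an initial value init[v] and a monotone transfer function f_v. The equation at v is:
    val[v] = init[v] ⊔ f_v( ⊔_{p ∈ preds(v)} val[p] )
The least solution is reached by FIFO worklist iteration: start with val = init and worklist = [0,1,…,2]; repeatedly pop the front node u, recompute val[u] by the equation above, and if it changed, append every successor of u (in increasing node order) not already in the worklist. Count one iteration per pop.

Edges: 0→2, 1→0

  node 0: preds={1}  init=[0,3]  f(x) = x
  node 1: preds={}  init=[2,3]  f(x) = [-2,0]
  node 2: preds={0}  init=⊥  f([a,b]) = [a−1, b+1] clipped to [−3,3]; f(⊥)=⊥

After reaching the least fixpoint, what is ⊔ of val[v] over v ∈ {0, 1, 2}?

[-3,3]

Trace (5 dequeues):
  [1] u=0 | in [2,3] | out [0,3] | ==
  [2] u=1 | in ⊥ | out [-2,3] | prev [2,3] | push {0}
  [3] u=2 | in [0,3] | out [-1,3] | prev ⊥ | push {}
  [4] u=0 | in [-2,3] | out [-2,3] | prev [0,3] | push {2}
  [5] u=2 | in [-2,3] | out [-3,3] | prev [-1,3] | push {}

Converged values:
  [0] [-2,3]
  [1] [-2,3]
  [2] [-3,3]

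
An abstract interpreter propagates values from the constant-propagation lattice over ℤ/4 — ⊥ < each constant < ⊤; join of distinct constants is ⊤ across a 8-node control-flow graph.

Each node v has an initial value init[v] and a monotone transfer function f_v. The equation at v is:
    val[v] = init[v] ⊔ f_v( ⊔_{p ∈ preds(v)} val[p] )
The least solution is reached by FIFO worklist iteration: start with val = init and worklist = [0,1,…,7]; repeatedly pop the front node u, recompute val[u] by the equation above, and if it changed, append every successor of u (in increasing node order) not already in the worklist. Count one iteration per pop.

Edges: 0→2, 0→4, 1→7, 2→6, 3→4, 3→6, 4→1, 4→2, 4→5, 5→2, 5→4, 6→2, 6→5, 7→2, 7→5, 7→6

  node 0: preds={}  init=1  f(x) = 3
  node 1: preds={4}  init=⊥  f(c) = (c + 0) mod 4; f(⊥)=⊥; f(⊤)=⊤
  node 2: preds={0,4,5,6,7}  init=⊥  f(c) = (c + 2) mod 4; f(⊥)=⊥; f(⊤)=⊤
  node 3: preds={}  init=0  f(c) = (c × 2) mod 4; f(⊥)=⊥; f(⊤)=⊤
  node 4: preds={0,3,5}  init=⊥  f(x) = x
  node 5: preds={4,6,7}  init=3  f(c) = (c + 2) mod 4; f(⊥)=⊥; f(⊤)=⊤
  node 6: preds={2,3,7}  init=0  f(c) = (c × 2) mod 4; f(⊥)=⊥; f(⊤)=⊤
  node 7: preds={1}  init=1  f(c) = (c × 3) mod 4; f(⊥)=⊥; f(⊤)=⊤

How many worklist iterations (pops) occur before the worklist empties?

Iteration log — 16 steps:
  step 1. node 0  ⊔preds=⊥  new=⊤  old=1  +wl: 
  step 2. node 1  ⊔preds=⊥  new=⊥  stable
  step 3. node 2  ⊔preds=⊤  new=⊤  old=⊥  +wl: 
  step 4. node 3  ⊔preds=⊥  new=0  stable
  step 5. node 4  ⊔preds=⊤  new=⊤  old=⊥  +wl: 1,2
  step 6. node 5  ⊔preds=⊤  new=⊤  old=3  +wl: 4
  step 7. node 6  ⊔preds=⊤  new=⊤  old=0  +wl: 5
  step 8. node 7  ⊔preds=⊥  new=1  stable
  step 9. node 1  ⊔preds=⊤  new=⊤  old=⊥  +wl: 7
  step 10. node 2  ⊔preds=⊤  new=⊤  stable
  step 11. node 4  ⊔preds=⊤  new=⊤  stable
  step 12. node 5  ⊔preds=⊤  new=⊤  stable
  step 13. node 7  ⊔preds=⊤  new=⊤  old=1  +wl: 2,5,6
  step 14. node 2  ⊔preds=⊤  new=⊤  stable
  step 15. node 5  ⊔preds=⊤  new=⊤  stable
  step 16. node 6  ⊔preds=⊤  new=⊤  stable

Least fixpoint reached:
  node 0: ⊤
  node 1: ⊤
  node 2: ⊤
  node 3: 0
  node 4: ⊤
  node 5: ⊤
  node 6: ⊤
  node 7: ⊤

16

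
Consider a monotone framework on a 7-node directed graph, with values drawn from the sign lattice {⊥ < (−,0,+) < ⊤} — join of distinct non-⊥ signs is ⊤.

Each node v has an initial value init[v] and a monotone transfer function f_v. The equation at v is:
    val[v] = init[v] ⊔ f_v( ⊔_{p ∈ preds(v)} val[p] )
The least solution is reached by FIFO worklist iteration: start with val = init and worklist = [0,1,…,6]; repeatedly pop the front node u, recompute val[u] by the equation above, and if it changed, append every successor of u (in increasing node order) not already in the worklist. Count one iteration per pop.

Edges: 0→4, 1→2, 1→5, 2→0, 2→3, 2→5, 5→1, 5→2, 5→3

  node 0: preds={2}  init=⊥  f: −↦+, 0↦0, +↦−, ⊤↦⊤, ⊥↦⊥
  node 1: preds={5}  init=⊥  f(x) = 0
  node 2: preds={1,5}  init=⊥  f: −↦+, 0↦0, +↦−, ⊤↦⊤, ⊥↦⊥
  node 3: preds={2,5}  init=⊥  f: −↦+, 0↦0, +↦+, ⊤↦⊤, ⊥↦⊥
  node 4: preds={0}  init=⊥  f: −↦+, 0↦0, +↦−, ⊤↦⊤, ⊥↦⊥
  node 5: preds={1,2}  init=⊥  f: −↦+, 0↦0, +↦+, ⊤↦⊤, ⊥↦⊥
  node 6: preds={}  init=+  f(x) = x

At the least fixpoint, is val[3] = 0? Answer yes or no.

Worklist (12 pops):
  #1 pop 0: in=⊥ → ⊥ (no change)
  #2 pop 1: in=⊥ → 0 (was ⊥); enqueue []
  #3 pop 2: in=0 → 0 (was ⊥); enqueue [0]
  #4 pop 3: in=0 → 0 (was ⊥); enqueue []
  #5 pop 4: in=⊥ → ⊥ (no change)
  #6 pop 5: in=0 → 0 (was ⊥); enqueue [1,2,3]
  #7 pop 6: in=⊥ → + (no change)
  #8 pop 0: in=0 → 0 (was ⊥); enqueue [4]
  #9 pop 1: in=0 → 0 (no change)
  #10 pop 2: in=0 → 0 (no change)
  #11 pop 3: in=0 → 0 (no change)
  #12 pop 4: in=0 → 0 (was ⊥); enqueue []

Fixpoint:
  val[0] = 0
  val[1] = 0
  val[2] = 0
  val[3] = 0
  val[4] = 0
  val[5] = 0
  val[6] = +

yes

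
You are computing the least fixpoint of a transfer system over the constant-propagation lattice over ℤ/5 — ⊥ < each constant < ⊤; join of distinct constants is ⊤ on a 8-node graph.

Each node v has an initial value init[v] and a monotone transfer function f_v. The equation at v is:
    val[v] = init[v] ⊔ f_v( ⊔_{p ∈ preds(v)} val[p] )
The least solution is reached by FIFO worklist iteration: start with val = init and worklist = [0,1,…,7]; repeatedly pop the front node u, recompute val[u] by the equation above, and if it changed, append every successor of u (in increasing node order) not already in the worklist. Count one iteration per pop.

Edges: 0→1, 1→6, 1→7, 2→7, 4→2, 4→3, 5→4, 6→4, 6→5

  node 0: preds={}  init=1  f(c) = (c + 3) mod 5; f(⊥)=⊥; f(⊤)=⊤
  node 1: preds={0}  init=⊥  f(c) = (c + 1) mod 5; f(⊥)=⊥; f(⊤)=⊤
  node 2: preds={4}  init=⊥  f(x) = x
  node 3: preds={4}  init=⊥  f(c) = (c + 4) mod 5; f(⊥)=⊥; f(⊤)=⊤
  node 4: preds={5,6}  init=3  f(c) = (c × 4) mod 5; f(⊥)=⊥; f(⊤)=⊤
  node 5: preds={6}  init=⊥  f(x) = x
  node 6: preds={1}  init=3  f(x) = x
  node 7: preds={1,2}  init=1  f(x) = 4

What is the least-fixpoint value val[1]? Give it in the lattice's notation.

Iteration log — 14 steps:
  step 1. node 0  ⊔preds=⊥  new=1  stable
  step 2. node 1  ⊔preds=1  new=2  old=⊥  +wl: 
  step 3. node 2  ⊔preds=3  new=3  old=⊥  +wl: 
  step 4. node 3  ⊔preds=3  new=2  old=⊥  +wl: 
  step 5. node 4  ⊔preds=3  new=⊤  old=3  +wl: 2,3
  step 6. node 5  ⊔preds=3  new=3  old=⊥  +wl: 4
  step 7. node 6  ⊔preds=2  new=⊤  old=3  +wl: 5
  step 8. node 7  ⊔preds=⊤  new=⊤  old=1  +wl: 
  step 9. node 2  ⊔preds=⊤  new=⊤  old=3  +wl: 7
  step 10. node 3  ⊔preds=⊤  new=⊤  old=2  +wl: 
  step 11. node 4  ⊔preds=⊤  new=⊤  stable
  step 12. node 5  ⊔preds=⊤  new=⊤  old=3  +wl: 4
  step 13. node 7  ⊔preds=⊤  new=⊤  stable
  step 14. node 4  ⊔preds=⊤  new=⊤  stable

Least fixpoint reached:
  node 0: 1
  node 1: 2
  node 2: ⊤
  node 3: ⊤
  node 4: ⊤
  node 5: ⊤
  node 6: ⊤
  node 7: ⊤

2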